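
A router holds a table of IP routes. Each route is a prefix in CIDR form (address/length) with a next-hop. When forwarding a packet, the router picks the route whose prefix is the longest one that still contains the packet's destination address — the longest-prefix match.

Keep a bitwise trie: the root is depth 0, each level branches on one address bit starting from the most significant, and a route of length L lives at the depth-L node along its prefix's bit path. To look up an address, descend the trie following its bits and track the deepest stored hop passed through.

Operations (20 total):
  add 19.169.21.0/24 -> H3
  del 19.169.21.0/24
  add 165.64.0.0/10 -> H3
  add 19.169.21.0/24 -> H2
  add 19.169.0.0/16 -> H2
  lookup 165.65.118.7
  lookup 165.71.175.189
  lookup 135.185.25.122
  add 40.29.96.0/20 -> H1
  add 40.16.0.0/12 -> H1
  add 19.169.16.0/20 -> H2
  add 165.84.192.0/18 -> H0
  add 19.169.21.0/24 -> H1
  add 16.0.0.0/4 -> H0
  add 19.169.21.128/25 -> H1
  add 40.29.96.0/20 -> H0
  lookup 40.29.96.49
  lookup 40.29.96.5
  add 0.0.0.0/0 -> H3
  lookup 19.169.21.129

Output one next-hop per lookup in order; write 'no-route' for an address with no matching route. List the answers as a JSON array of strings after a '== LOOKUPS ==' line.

Trace:
  + 19.169.21.0/24 (H3) depth=24
  - 19.169.21.0/24 clear@24
  + 165.64.0.0/10 (H3) depth=10
  + 19.169.21.0/24 (H2) depth=24
  + 19.169.0.0/16 (H2) depth=16
  ? 165.65.118.7  path d0:-→d1:-→d2:-→d3:-→d4:-→d5:-→d6:-→d7:-→d8:-→d9:-→d10:H3  best=H3
  ? 165.71.175.189  path d0:-→d1:-→d2:-→d3:-→d4:-→d5:-→d6:-→d7:-→d8:-→d9:-→d10:H3  best=H3
  ? 135.185.25.122  path d0:-→d1:-→d2:-  best=no-route
  + 40.29.96.0/20 (H1) depth=20
  + 40.16.0.0/12 (H1) depth=12
  + 19.169.16.0/20 (H2) depth=20
  + 165.84.192.0/18 (H0) depth=18
  + 19.169.21.0/24 (H1) depth=24
  + 16.0.0.0/4 (H0) depth=4
  + 19.169.21.128/25 (H1) depth=25
  + 40.29.96.0/20 (H0) depth=20
  ? 40.29.96.49  path d0:-→d1:-→d2:-→d3:-→d4:-→d5:-→d6:-→d7:-→d8:-→d9:-→d10:-→d11:-→d12:H1→d13:-→d14:-→d15:-→d16:-→d17:-→d18:-→d19:-→d20:H0  best=H0
  ? 40.29.96.5  path d0:-→d1:-→d2:-→d3:-→d4:-→d5:-→d6:-→d7:-→d8:-→d9:-→d10:-→d11:-→d12:H1→d13:-→d14:-→d15:-→d16:-→d17:-→d18:-→d19:-→d20:H0  best=H0
  + 0.0.0.0/0 (H3) depth=0
  ? 19.169.21.129  path d0:H3→d1:-→d2:-→d3:-→d4:H0→d5:-→d6:-→d7:-→d8:-→d9:-→d10:-→d11:-→d12:-→d13:-→d14:-→d15:-→d16:H2→d17:-→d18:-→d19:-→d20:H2→d21:-→d22:-→d23:-→d24:H1→d25:H1  best=H1

== LOOKUPS ==
["H3","H3","no-route","H0","H0","H1"]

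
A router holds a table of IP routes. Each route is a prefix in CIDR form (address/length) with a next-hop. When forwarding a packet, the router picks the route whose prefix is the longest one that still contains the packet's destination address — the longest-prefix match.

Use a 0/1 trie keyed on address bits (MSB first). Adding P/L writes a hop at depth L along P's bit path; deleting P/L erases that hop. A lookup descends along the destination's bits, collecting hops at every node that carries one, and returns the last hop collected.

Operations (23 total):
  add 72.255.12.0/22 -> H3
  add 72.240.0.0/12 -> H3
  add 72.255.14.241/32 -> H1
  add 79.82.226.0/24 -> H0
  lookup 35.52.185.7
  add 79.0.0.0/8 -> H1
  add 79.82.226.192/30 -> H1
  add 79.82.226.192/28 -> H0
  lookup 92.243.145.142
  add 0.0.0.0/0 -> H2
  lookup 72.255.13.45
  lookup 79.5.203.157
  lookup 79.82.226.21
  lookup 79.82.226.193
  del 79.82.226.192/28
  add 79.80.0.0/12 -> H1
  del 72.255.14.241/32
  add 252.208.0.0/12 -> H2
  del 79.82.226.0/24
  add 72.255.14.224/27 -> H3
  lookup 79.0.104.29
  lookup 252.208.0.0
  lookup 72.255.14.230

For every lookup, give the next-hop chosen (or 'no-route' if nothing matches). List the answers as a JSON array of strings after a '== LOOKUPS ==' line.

Process each operation:
  + 72.255.12.0/22 (H3) depth=22
  + 72.240.0.0/12 (H3) depth=12
  + 72.255.14.241/32 (H1) depth=32
  + 79.82.226.0/24 (H0) depth=24
  Q 35.52.185.7: descend 0 ; hops seen [∅] ; pick no-route
  + 79.0.0.0/8 (H1) depth=8
  + 79.82.226.192/30 (H1) depth=30
  + 79.82.226.192/28 (H0) depth=28
  Q 92.243.145.142: descend 010 ; hops seen [∅] ; pick no-route
  + 0.0.0.0/0 (H2) depth=0
  Q 72.255.13.45: descend 0100100011111111000011 ; hops seen [H2,H3,H3] ; pick H3
  Q 79.5.203.157: descend 010011110 ; hops seen [H2,H1] ; pick H1
  Q 79.82.226.21: descend 010011110101001011100010 ; hops seen [H2,H1,H0] ; pick H0
  Q 79.82.226.193: descend 010011110101001011100010110000 ; hops seen [H2,H1,H0,H0,H1] ; pick H1
  del 79.82.226.192/28 (clear depth 28)
  + 79.80.0.0/12 (H1) depth=12
  del 72.255.14.241/32 (clear depth 32)
  + 252.208.0.0/12 (H2) depth=12
  del 79.82.226.0/24 (clear depth 24)
  + 72.255.14.224/27 (H3) depth=27
  Q 79.0.104.29: descend 010011110 ; hops seen [H2,H1] ; pick H1
  Q 252.208.0.0: descend 111111001101 ; hops seen [H2,H2] ; pick H2
  Q 72.255.14.230: descend 010010001111111100001110111 ; hops seen [H2,H3,H3,H3] ; pick H3

== LOOKUPS ==
["no-route","no-route","H3","H1","H0","H1","H1","H2","H3"]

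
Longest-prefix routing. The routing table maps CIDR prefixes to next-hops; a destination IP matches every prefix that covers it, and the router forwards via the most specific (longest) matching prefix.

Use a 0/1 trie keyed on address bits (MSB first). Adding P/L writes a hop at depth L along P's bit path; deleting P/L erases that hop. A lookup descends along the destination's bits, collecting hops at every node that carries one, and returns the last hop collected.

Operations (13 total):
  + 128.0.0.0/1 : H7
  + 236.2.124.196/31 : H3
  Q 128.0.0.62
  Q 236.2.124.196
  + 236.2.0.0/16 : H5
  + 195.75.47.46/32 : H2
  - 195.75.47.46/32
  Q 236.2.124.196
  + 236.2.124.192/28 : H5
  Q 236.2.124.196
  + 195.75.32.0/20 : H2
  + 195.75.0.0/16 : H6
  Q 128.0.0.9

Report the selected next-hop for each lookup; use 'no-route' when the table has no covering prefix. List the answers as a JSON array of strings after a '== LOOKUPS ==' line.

Trace:
  add 128.0.0.0/1 -> H7 at depth 1
  add 236.2.124.196/31 -> H3 at depth 31
  ? 128.0.0.62  path d0:-→d1:H7  best=H7
  ? 236.2.124.196  path d0:-→d1:H7→d2:-→d3:-→d4:-→d5:-→d6:-→d7:-→d8:-→d9:-→d10:-→d11:-→d12:-→d13:-→d14:-→d15:-→d16:-→d17:-→d18:-→d19:-→d20:-→d21:-→d22:-→d23:-→d24:-→d25:-→d26:-→d27:-→d28:-→d29:-→d30:-→d31:H3  best=H3
  add 236.2.0.0/16 -> H5 at depth 16
  add 195.75.47.46/32 -> H2 at depth 32
  - 195.75.47.46/32 clear@32
  ? 236.2.124.196  path d0:-→d1:H7→d2:-→d3:-→d4:-→d5:-→d6:-→d7:-→d8:-→d9:-→d10:-→d11:-→d12:-→d13:-→d14:-→d15:-→d16:H5→d17:-→d18:-→d19:-→d20:-→d21:-→d22:-→d23:-→d24:-→d25:-→d26:-→d27:-→d28:-→d29:-→d30:-→d31:H3  best=H3
  add 236.2.124.192/28 -> H5 at depth 28
  ? 236.2.124.196  path d0:-→d1:H7→d2:-→d3:-→d4:-→d5:-→d6:-→d7:-→d8:-→d9:-→d10:-→d11:-→d12:-→d13:-→d14:-→d15:-→d16:H5→d17:-→d18:-→d19:-→d20:-→d21:-→d22:-→d23:-→d24:-→d25:-→d26:-→d27:-→d28:H5→d29:-→d30:-→d31:H3  best=H3
  add 195.75.32.0/20 -> H2 at depth 20
  add 195.75.0.0/16 -> H6 at depth 16
  ? 128.0.0.9  path d0:-→d1:H7  best=H7

== LOOKUPS ==
["H7","H3","H3","H3","H7"]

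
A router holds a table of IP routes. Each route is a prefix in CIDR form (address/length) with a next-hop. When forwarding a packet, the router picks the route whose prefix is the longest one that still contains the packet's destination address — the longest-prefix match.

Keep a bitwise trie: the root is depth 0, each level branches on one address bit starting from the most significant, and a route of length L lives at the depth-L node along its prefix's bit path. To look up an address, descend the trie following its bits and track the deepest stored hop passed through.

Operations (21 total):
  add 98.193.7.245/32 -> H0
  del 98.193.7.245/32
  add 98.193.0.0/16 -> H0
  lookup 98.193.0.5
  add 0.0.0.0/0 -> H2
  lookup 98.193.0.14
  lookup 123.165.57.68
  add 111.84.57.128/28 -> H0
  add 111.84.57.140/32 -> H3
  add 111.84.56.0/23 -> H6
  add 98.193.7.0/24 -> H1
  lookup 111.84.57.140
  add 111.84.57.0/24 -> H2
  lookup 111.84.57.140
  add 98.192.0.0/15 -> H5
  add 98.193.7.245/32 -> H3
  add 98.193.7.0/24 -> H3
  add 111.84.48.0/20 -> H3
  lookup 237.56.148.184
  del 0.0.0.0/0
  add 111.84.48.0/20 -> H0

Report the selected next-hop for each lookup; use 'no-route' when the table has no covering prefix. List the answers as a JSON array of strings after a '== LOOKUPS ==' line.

Trace:
  add 98.193.7.245/32 -> H0 at depth 32
  del 98.193.7.245/32 (clear depth 32)
  add 98.193.0.0/16 -> H0 at depth 16
  Q 98.193.0.5: descend 011000101100000100000 ; hops seen [H0] ; pick H0
  add 0.0.0.0/0 -> H2 at depth 0
  Q 98.193.0.14: descend 011000101100000100000 ; hops seen [H2,H0] ; pick H0
  Q 123.165.57.68: descend 011 ; hops seen [H2] ; pick H2
  add 111.84.57.128/28 -> H0 at depth 28
  add 111.84.57.140/32 -> H3 at depth 32
  add 111.84.56.0/23 -> H6 at depth 23
  add 98.193.7.0/24 -> H1 at depth 24
  Q 111.84.57.140: descend 01101111010101000011100110001100 ; hops seen [H2,H6,H0,H3] ; pick H3
  add 111.84.57.0/24 -> H2 at depth 24
  Q 111.84.57.140: descend 01101111010101000011100110001100 ; hops seen [H2,H6,H2,H0,H3] ; pick H3
  add 98.192.0.0/15 -> H5 at depth 15
  add 98.193.7.245/32 -> H3 at depth 32
  add 98.193.7.0/24 -> H3 at depth 24
  add 111.84.48.0/20 -> H3 at depth 20
  Q 237.56.148.184: descend ε ; hops seen [H2] ; pick H2
  del 0.0.0.0/0 (clear depth 0)
  add 111.84.48.0/20 -> H0 at depth 20

== LOOKUPS ==
["H0","H0","H2","H3","H3","H2"]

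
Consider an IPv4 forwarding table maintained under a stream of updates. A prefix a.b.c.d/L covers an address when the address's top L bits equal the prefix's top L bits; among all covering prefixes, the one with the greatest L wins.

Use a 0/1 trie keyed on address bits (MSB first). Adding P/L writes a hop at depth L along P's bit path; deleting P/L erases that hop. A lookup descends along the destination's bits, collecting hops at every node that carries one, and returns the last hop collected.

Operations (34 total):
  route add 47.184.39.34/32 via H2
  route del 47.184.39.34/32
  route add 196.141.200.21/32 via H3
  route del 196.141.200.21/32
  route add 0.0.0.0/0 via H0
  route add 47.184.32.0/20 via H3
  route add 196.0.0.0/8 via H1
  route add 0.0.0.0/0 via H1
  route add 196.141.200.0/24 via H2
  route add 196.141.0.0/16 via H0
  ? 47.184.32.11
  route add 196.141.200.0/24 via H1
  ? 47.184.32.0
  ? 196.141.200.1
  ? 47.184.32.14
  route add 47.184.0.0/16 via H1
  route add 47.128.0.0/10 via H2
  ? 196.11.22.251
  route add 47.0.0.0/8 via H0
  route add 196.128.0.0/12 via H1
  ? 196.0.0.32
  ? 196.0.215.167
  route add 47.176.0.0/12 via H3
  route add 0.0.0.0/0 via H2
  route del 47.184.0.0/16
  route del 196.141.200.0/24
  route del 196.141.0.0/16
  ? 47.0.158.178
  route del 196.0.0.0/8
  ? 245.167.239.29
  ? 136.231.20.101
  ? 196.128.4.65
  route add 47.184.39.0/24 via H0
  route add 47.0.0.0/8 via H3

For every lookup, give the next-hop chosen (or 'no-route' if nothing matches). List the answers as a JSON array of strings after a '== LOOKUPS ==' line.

Process each operation:
  + 47.184.39.34/32 (H2) depth=32
  del 47.184.39.34/32 (clear depth 32)
  + 196.141.200.21/32 (H3) depth=32
  del 196.141.200.21/32 (clear depth 32)
  + 0.0.0.0/0 (H0) depth=0
  + 47.184.32.0/20 (H3) depth=20
  + 196.0.0.0/8 (H1) depth=8
  + 0.0.0.0/0 (H1) depth=0
  + 196.141.200.0/24 (H2) depth=24
  + 196.141.0.0/16 (H0) depth=16
  lookup 47.184.32.11: bits 001011111011100000100 walk d0:H1→d1:-→d2:-→d3:-→d4:-→d5:-→d6:-→d7:-→d8:-→d9:-→d10:-→d11:-→d12:-→d13:-→d14:-→d15:-→d16:-→d17:-→d18:-→d19:-→d20:H3→d21:- -> H3
  + 196.141.200.0/24 (H1) depth=24
  lookup 47.184.32.0: bits 001011111011100000100 walk d0:H1→d1:-→d2:-→d3:-→d4:-→d5:-→d6:-→d7:-→d8:-→d9:-→d10:-→d11:-→d12:-→d13:-→d14:-→d15:-→d16:-→d17:-→d18:-→d19:-→d20:H3→d21:- -> H3
  lookup 196.141.200.1: bits 110001001000110111001000000 walk d0:H1→d1:-→d2:-→d3:-→d4:-→d5:-→d6:-→d7:-→d8:H1→d9:-→d10:-→d11:-→d12:-→d13:-→d14:-→d15:-→d16:H0→d17:-→d18:-→d19:-→d20:-→d21:-→d22:-→d23:-→d24:H1→d25:-→d26:-→d27:- -> H1
  lookup 47.184.32.14: bits 001011111011100000100 walk d0:H1→d1:-→d2:-→d3:-→d4:-→d5:-→d6:-→d7:-→d8:-→d9:-→d10:-→d11:-→d12:-→d13:-→d14:-→d15:-→d16:-→d17:-→d18:-→d19:-→d20:H3→d21:- -> H3
  + 47.184.0.0/16 (H1) depth=16
  + 47.128.0.0/10 (H2) depth=10
  lookup 196.11.22.251: bits 11000100 walk d0:H1→d1:-→d2:-→d3:-→d4:-→d5:-→d6:-→d7:-→d8:H1 -> H1
  + 47.0.0.0/8 (H0) depth=8
  + 196.128.0.0/12 (H1) depth=12
  lookup 196.0.0.32: bits 11000100 walk d0:H1→d1:-→d2:-→d3:-→d4:-→d5:-→d6:-→d7:-→d8:H1 -> H1
  lookup 196.0.215.167: bits 11000100 walk d0:H1→d1:-→d2:-→d3:-→d4:-→d5:-→d6:-→d7:-→d8:H1 -> H1
  + 47.176.0.0/12 (H3) depth=12
  + 0.0.0.0/0 (H2) depth=0
  del 47.184.0.0/16 (clear depth 16)
  del 196.141.200.0/24 (clear depth 24)
  del 196.141.0.0/16 (clear depth 16)
  lookup 47.0.158.178: bits 00101111 walk d0:H2→d1:-→d2:-→d3:-→d4:-→d5:-→d6:-→d7:-→d8:H0 -> H0
  del 196.0.0.0/8 (clear depth 8)
  lookup 245.167.239.29: bits 11 walk d0:H2→d1:-→d2:- -> H2
  lookup 136.231.20.101: bits 1 walk d0:H2→d1:- -> H2
  lookup 196.128.4.65: bits 110001001000 walk d0:H2→d1:-→d2:-→d3:-→d4:-→d5:-→d6:-→d7:-→d8:-→d9:-→d10:-→d11:-→d12:H1 -> H1
  + 47.184.39.0/24 (H0) depth=24
  + 47.0.0.0/8 (H3) depth=8

== LOOKUPS ==
["H3","H3","H1","H3","H1","H1","H1","H0","H2","H2","H1"]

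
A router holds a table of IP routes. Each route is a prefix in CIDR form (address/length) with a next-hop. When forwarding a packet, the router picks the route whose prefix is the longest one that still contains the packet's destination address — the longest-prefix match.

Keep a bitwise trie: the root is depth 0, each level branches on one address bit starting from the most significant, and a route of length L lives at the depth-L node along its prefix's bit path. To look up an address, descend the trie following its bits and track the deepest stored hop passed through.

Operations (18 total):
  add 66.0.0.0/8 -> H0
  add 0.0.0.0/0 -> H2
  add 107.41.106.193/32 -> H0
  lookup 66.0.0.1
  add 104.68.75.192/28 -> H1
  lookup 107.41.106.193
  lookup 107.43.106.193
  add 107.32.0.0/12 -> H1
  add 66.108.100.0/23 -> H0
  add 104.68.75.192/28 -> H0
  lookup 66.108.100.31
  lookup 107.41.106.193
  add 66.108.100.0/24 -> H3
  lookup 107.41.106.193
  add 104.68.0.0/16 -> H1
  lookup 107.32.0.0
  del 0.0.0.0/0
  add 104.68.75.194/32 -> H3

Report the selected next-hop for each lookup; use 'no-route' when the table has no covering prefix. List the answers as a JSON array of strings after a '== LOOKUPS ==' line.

Process each operation:
  + 66.0.0.0/8 (H0) depth=8
  + 0.0.0.0/0 (H2) depth=0
  + 107.41.106.193/32 (H0) depth=32
  ? 66.0.0.1  path d0:H2→d1:-→d2:-→d3:-→d4:-→d5:-→d6:-→d7:-→d8:H0  best=H0
  + 104.68.75.192/28 (H1) depth=28
  ? 107.41.106.193  path d0:H2→d1:-→d2:-→d3:-→d4:-→d5:-→d6:-→d7:-→d8:-→d9:-→d10:-→d11:-→d12:-→d13:-→d14:-→d15:-→d16:-→d17:-→d18:-→d19:-→d20:-→d21:-→d22:-→d23:-→d24:-→d25:-→d26:-→d27:-→d28:-→d29:-→d30:-→d31:-→d32:H0  best=H0
  ? 107.43.106.193  path d0:H2→d1:-→d2:-→d3:-→d4:-→d5:-→d6:-→d7:-→d8:-→d9:-→d10:-→d11:-→d12:-→d13:-→d14:-  best=H2
  + 107.32.0.0/12 (H1) depth=12
  + 66.108.100.0/23 (H0) depth=23
  + 104.68.75.192/28 (H0) depth=28
  ? 66.108.100.31  path d0:H2→d1:-→d2:-→d3:-→d4:-→d5:-→d6:-→d7:-→d8:H0→d9:-→d10:-→d11:-→d12:-→d13:-→d14:-→d15:-→d16:-→d17:-→d18:-→d19:-→d20:-→d21:-→d22:-→d23:H0  best=H0
  ? 107.41.106.193  path d0:H2→d1:-→d2:-→d3:-→d4:-→d5:-→d6:-→d7:-→d8:-→d9:-→d10:-→d11:-→d12:H1→d13:-→d14:-→d15:-→d16:-→d17:-→d18:-→d19:-→d20:-→d21:-→d22:-→d23:-→d24:-→d25:-→d26:-→d27:-→d28:-→d29:-→d30:-→d31:-→d32:H0  best=H0
  + 66.108.100.0/24 (H3) depth=24
  ? 107.41.106.193  path d0:H2→d1:-→d2:-→d3:-→d4:-→d5:-→d6:-→d7:-→d8:-→d9:-→d10:-→d11:-→d12:H1→d13:-→d14:-→d15:-→d16:-→d17:-→d18:-→d19:-→d20:-→d21:-→d22:-→d23:-→d24:-→d25:-→d26:-→d27:-→d28:-→d29:-→d30:-→d31:-→d32:H0  best=H0
  + 104.68.0.0/16 (H1) depth=16
  ? 107.32.0.0  path d0:H2→d1:-→d2:-→d3:-→d4:-→d5:-→d6:-→d7:-→d8:-→d9:-→d10:-→d11:-→d12:H1  best=H1
  - 0.0.0.0/0 clear@0
  + 104.68.75.194/32 (H3) depth=32

== LOOKUPS ==
["H0","H0","H2","H0","H0","H0","H1"]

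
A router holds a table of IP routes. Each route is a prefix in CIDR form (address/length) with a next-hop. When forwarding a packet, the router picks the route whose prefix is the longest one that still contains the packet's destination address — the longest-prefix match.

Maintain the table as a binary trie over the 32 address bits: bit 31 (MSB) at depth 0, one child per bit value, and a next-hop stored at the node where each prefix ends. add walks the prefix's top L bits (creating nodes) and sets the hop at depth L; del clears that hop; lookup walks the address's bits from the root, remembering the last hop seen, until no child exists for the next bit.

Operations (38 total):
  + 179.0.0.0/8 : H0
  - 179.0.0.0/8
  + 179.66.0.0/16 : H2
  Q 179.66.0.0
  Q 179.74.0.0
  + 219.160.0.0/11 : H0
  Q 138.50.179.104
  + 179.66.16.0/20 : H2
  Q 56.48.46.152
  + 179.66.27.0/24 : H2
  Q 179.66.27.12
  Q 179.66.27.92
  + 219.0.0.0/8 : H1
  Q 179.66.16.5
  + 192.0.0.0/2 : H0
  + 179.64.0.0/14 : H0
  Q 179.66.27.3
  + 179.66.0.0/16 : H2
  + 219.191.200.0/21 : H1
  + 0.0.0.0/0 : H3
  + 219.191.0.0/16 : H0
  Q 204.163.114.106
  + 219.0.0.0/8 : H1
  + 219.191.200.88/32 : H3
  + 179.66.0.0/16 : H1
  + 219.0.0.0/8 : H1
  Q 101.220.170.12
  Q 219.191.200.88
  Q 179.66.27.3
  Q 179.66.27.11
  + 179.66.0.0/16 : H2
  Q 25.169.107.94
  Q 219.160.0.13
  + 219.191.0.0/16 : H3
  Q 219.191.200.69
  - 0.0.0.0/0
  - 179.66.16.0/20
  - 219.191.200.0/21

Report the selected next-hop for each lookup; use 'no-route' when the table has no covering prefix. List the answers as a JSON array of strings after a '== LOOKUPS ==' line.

Process each operation:
  add 179.0.0.0/8 -> H0 at depth 8
  - 179.0.0.0/8 clear@8
  add 179.66.0.0/16 -> H2 at depth 16
  Q 179.66.0.0: descend 1011001101000010 ; hops seen [H2] ; pick H2
  Q 179.74.0.0: descend 101100110100 ; hops seen [∅] ; pick no-route
  add 219.160.0.0/11 -> H0 at depth 11
  Q 138.50.179.104: descend 10 ; hops seen [∅] ; pick no-route
  add 179.66.16.0/20 -> H2 at depth 20
  Q 56.48.46.152: descend ε ; hops seen [∅] ; pick no-route
  add 179.66.27.0/24 -> H2 at depth 24
  Q 179.66.27.12: descend 101100110100001000011011 ; hops seen [H2,H2,H2] ; pick H2
  Q 179.66.27.92: descend 101100110100001000011011 ; hops seen [H2,H2,H2] ; pick H2
  add 219.0.0.0/8 -> H1 at depth 8
  Q 179.66.16.5: descend 10110011010000100001 ; hops seen [H2,H2] ; pick H2
  add 192.0.0.0/2 -> H0 at depth 2
  add 179.64.0.0/14 -> H0 at depth 14
  Q 179.66.27.3: descend 101100110100001000011011 ; hops seen [H0,H2,H2,H2] ; pick H2
  add 179.66.0.0/16 -> H2 at depth 16
  add 219.191.200.0/21 -> H1 at depth 21
  add 0.0.0.0/0 -> H3 at depth 0
  add 219.191.0.0/16 -> H0 at depth 16
  Q 204.163.114.106: descend 110 ; hops seen [H3,H0] ; pick H0
  add 219.0.0.0/8 -> H1 at depth 8
  add 219.191.200.88/32 -> H3 at depth 32
  add 179.66.0.0/16 -> H1 at depth 16
  add 219.0.0.0/8 -> H1 at depth 8
  Q 101.220.170.12: descend ε ; hops seen [H3] ; pick H3
  Q 219.191.200.88: descend 11011011101111111100100001011000 ; hops seen [H3,H0,H1,H0,H0,H1,H3] ; pick H3
  Q 179.66.27.3: descend 101100110100001000011011 ; hops seen [H3,H0,H1,H2,H2] ; pick H2
  Q 179.66.27.11: descend 101100110100001000011011 ; hops seen [H3,H0,H1,H2,H2] ; pick H2
  add 179.66.0.0/16 -> H2 at depth 16
  Q 25.169.107.94: descend ε ; hops seen [H3] ; pick H3
  Q 219.160.0.13: descend 11011011101 ; hops seen [H3,H0,H1,H0] ; pick H0
  add 219.191.0.0/16 -> H3 at depth 16
  Q 219.191.200.69: descend 110110111011111111001000010 ; hops seen [H3,H0,H1,H0,H3,H1] ; pick H1
  - 0.0.0.0/0 clear@0
  - 179.66.16.0/20 clear@20
  - 219.191.200.0/21 clear@21

== LOOKUPS ==
["H2","no-route","no-route","no-route","H2","H2","H2","H2","H0","H3","H3","H2","H2","H3","H0","H1"]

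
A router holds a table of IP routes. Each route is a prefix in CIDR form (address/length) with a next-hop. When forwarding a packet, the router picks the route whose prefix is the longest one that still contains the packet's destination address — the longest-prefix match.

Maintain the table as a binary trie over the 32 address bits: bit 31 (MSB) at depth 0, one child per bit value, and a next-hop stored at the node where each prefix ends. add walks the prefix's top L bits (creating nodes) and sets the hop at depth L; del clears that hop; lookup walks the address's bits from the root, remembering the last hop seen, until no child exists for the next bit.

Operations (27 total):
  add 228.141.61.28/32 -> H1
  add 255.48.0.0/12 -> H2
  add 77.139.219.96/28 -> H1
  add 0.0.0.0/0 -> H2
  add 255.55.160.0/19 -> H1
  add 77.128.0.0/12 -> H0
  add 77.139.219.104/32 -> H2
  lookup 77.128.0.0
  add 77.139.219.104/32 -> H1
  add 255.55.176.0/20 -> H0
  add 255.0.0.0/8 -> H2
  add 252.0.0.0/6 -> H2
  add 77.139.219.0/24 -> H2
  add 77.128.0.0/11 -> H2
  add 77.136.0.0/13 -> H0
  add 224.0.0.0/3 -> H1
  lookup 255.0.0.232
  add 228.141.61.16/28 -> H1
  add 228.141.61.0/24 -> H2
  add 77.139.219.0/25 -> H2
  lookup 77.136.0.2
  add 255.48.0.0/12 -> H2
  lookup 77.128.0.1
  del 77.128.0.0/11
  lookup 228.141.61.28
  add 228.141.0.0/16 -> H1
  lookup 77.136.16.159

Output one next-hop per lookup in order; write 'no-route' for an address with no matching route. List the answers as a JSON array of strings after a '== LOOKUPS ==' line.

Trace:
  + 228.141.61.28/32 (H1) depth=32
  + 255.48.0.0/12 (H2) depth=12
  + 77.139.219.96/28 (H1) depth=28
  + 0.0.0.0/0 (H2) depth=0
  + 255.55.160.0/19 (H1) depth=19
  + 77.128.0.0/12 (H0) depth=12
  + 77.139.219.104/32 (H2) depth=32
  lookup 77.128.0.0: bits 010011011000 walk d0:H2→d1:-→d2:-→d3:-→d4:-→d5:-→d6:-→d7:-→d8:-→d9:-→d10:-→d11:-→d12:H0 -> H0
  + 77.139.219.104/32 (H1) depth=32
  + 255.55.176.0/20 (H0) depth=20
  + 255.0.0.0/8 (H2) depth=8
  + 252.0.0.0/6 (H2) depth=6
  + 77.139.219.0/24 (H2) depth=24
  + 77.128.0.0/11 (H2) depth=11
  + 77.136.0.0/13 (H0) depth=13
  + 224.0.0.0/3 (H1) depth=3
  lookup 255.0.0.232: bits 1111111100 walk d0:H2→d1:-→d2:-→d3:H1→d4:-→d5:-→d6:H2→d7:-→d8:H2→d9:-→d10:- -> H2
  + 228.141.61.16/28 (H1) depth=28
  + 228.141.61.0/24 (H2) depth=24
  + 77.139.219.0/25 (H2) depth=25
  lookup 77.136.0.2: bits 01001101100010 walk d0:H2→d1:-→d2:-→d3:-→d4:-→d5:-→d6:-→d7:-→d8:-→d9:-→d10:-→d11:H2→d12:H0→d13:H0→d14:- -> H0
  + 255.48.0.0/12 (H2) depth=12
  lookup 77.128.0.1: bits 010011011000 walk d0:H2→d1:-→d2:-→d3:-→d4:-→d5:-→d6:-→d7:-→d8:-→d9:-→d10:-→d11:H2→d12:H0 -> H0
  - 77.128.0.0/11 clear@11
  lookup 228.141.61.28: bits 11100100100011010011110100011100 walk d0:H2→d1:-→d2:-→d3:H1→d4:-→d5:-→d6:-→d7:-→d8:-→d9:-→d10:-→d11:-→d12:-→d13:-→d14:-→d15:-→d16:-→d17:-→d18:-→d19:-→d20:-→d21:-→d22:-→d23:-→d24:H2→d25:-→d26:-→d27:-→d28:H1→d29:-→d30:-→d31:-→d32:H1 -> H1
  + 228.141.0.0/16 (H1) depth=16
  lookup 77.136.16.159: bits 01001101100010 walk d0:H2→d1:-→d2:-→d3:-→d4:-→d5:-→d6:-→d7:-→d8:-→d9:-→d10:-→d11:-→d12:H0→d13:H0→d14:- -> H0

== LOOKUPS ==
["H0","H2","H0","H0","H1","H0"]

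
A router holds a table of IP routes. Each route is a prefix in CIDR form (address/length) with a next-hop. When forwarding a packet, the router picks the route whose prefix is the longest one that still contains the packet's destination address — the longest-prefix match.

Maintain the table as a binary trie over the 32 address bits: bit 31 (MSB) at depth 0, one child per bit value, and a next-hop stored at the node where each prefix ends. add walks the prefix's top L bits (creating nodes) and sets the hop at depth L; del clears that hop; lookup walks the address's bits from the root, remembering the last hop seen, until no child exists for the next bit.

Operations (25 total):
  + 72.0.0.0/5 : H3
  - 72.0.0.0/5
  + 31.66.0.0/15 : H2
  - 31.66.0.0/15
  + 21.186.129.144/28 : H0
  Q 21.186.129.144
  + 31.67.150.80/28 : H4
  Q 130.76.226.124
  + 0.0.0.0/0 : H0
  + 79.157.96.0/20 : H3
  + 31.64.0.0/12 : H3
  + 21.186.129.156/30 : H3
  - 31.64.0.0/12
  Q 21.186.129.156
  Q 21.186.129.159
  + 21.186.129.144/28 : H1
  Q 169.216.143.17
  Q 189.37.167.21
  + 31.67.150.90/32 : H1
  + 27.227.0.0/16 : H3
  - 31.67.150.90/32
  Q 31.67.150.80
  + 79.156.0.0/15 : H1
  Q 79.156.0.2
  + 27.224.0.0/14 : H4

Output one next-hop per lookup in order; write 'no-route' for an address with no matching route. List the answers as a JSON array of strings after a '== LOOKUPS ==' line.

Process each operation:
  add 72.0.0.0/5 -> H3 at depth 5
  - 72.0.0.0/5 clear@5
  add 31.66.0.0/15 -> H2 at depth 15
  - 31.66.0.0/15 clear@15
  add 21.186.129.144/28 -> H0 at depth 28
  Q 21.186.129.144: descend 0001010110111010100000011001 ; hops seen [H0] ; pick H0
  add 31.67.150.80/28 -> H4 at depth 28
  Q 130.76.226.124: descend ε ; hops seen [∅] ; pick no-route
  add 0.0.0.0/0 -> H0 at depth 0
  add 79.157.96.0/20 -> H3 at depth 20
  add 31.64.0.0/12 -> H3 at depth 12
  add 21.186.129.156/30 -> H3 at depth 30
  - 31.64.0.0/12 clear@12
  Q 21.186.129.156: descend 000101011011101010000001100111 ; hops seen [H0,H0,H3] ; pick H3
  Q 21.186.129.159: descend 000101011011101010000001100111 ; hops seen [H0,H0,H3] ; pick H3
  add 21.186.129.144/28 -> H1 at depth 28
  Q 169.216.143.17: descend ε ; hops seen [H0] ; pick H0
  Q 189.37.167.21: descend ε ; hops seen [H0] ; pick H0
  add 31.67.150.90/32 -> H1 at depth 32
  add 27.227.0.0/16 -> H3 at depth 16
  - 31.67.150.90/32 clear@32
  Q 31.67.150.80: descend 0001111101000011100101100101 ; hops seen [H0,H4] ; pick H4
  add 79.156.0.0/15 -> H1 at depth 15
  Q 79.156.0.2: descend 010011111001110 ; hops seen [H0,H1] ; pick H1
  add 27.224.0.0/14 -> H4 at depth 14

== LOOKUPS ==
["H0","no-route","H3","H3","H0","H0","H4","H1"]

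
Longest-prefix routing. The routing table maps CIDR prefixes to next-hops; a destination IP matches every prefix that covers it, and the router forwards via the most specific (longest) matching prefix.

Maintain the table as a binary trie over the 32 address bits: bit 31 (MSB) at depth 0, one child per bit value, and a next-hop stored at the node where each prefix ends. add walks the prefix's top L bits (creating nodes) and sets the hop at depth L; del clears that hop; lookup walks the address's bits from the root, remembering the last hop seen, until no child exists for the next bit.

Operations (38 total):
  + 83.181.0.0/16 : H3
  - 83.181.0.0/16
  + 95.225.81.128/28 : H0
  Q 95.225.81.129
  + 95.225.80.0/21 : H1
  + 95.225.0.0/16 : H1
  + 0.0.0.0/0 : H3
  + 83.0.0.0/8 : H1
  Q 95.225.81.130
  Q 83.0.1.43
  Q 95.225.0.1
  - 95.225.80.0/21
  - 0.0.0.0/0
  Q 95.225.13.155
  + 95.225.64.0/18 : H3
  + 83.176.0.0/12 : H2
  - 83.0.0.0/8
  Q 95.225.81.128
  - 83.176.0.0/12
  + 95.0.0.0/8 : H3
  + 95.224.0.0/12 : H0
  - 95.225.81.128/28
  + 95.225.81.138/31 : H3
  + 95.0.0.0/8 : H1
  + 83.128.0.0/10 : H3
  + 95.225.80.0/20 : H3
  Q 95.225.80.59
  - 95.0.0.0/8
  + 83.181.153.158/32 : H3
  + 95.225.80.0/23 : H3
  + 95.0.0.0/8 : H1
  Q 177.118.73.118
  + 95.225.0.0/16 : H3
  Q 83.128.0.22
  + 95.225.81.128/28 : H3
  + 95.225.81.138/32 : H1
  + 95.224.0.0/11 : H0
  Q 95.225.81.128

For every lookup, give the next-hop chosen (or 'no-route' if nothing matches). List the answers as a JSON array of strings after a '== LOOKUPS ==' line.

Process each operation:
  + 83.181.0.0/16 (H3) depth=16
  del 83.181.0.0/16 (clear depth 16)
  + 95.225.81.128/28 (H0) depth=28
  lookup 95.225.81.129: bits 0101111111100001010100011000 walk d0:-→d1:-→d2:-→d3:-→d4:-→d5:-→d6:-→d7:-→d8:-→d9:-→d10:-→d11:-→d12:-→d13:-→d14:-→d15:-→d16:-→d17:-→d18:-→d19:-→d20:-→d21:-→d22:-→d23:-→d24:-→d25:-→d26:-→d27:-→d28:H0 -> H0
  + 95.225.80.0/21 (H1) depth=21
  + 95.225.0.0/16 (H1) depth=16
  + 0.0.0.0/0 (H3) depth=0
  + 83.0.0.0/8 (H1) depth=8
  lookup 95.225.81.130: bits 0101111111100001010100011000 walk d0:H3→d1:-→d2:-→d3:-→d4:-→d5:-→d6:-→d7:-→d8:-→d9:-→d10:-→d11:-→d12:-→d13:-→d14:-→d15:-→d16:H1→d17:-→d18:-→d19:-→d20:-→d21:H1→d22:-→d23:-→d24:-→d25:-→d26:-→d27:-→d28:H0 -> H0
  lookup 83.0.1.43: bits 01010011 walk d0:H3→d1:-→d2:-→d3:-→d4:-→d5:-→d6:-→d7:-→d8:H1 -> H1
  lookup 95.225.0.1: bits 01011111111000010 walk d0:H3→d1:-→d2:-→d3:-→d4:-→d5:-→d6:-→d7:-→d8:-→d9:-→d10:-→d11:-→d12:-→d13:-→d14:-→d15:-→d16:H1→d17:- -> H1
  del 95.225.80.0/21 (clear depth 21)
  del 0.0.0.0/0 (clear depth 0)
  lookup 95.225.13.155: bits 01011111111000010 walk d0:-→d1:-→d2:-→d3:-→d4:-→d5:-→d6:-→d7:-→d8:-→d9:-→d10:-→d11:-→d12:-→d13:-→d14:-→d15:-→d16:H1→d17:- -> H1
  + 95.225.64.0/18 (H3) depth=18
  + 83.176.0.0/12 (H2) depth=12
  del 83.0.0.0/8 (clear depth 8)
  lookup 95.225.81.128: bits 0101111111100001010100011000 walk d0:-→d1:-→d2:-→d3:-→d4:-→d5:-→d6:-→d7:-→d8:-→d9:-→d10:-→d11:-→d12:-→d13:-→d14:-→d15:-→d16:H1→d17:-→d18:H3→d19:-→d20:-→d21:-→d22:-→d23:-→d24:-→d25:-→d26:-→d27:-→d28:H0 -> H0
  del 83.176.0.0/12 (clear depth 12)
  + 95.0.0.0/8 (H3) depth=8
  + 95.224.0.0/12 (H0) depth=12
  del 95.225.81.128/28 (clear depth 28)
  + 95.225.81.138/31 (H3) depth=31
  + 95.0.0.0/8 (H1) depth=8
  + 83.128.0.0/10 (H3) depth=10
  + 95.225.80.0/20 (H3) depth=20
  lookup 95.225.80.59: bits 01011111111000010101000 walk d0:-→d1:-→d2:-→d3:-→d4:-→d5:-→d6:-→d7:-→d8:H1→d9:-→d10:-→d11:-→d12:H0→d13:-→d14:-→d15:-→d16:H1→d17:-→d18:H3→d19:-→d20:H3→d21:-→d22:-→d23:- -> H3
  del 95.0.0.0/8 (clear depth 8)
  + 83.181.153.158/32 (H3) depth=32
  + 95.225.80.0/23 (H3) depth=23
  + 95.0.0.0/8 (H1) depth=8
  lookup 177.118.73.118: bits ε walk d0:- -> no-route
  + 95.225.0.0/16 (H3) depth=16
  lookup 83.128.0.22: bits 0101001110 walk d0:-→d1:-→d2:-→d3:-→d4:-→d5:-→d6:-→d7:-→d8:-→d9:-→d10:H3 -> H3
  + 95.225.81.128/28 (H3) depth=28
  + 95.225.81.138/32 (H1) depth=32
  + 95.224.0.0/11 (H0) depth=11
  lookup 95.225.81.128: bits 0101111111100001010100011000 walk d0:-→d1:-→d2:-→d3:-→d4:-→d5:-→d6:-→d7:-→d8:H1→d9:-→d10:-→d11:H0→d12:H0→d13:-→d14:-→d15:-→d16:H3→d17:-→d18:H3→d19:-→d20:H3→d21:-→d22:-→d23:H3→d24:-→d25:-→d26:-→d27:-→d28:H3 -> H3

== LOOKUPS ==
["H0","H0","H1","H1","H1","H0","H3","no-route","H3","H3"]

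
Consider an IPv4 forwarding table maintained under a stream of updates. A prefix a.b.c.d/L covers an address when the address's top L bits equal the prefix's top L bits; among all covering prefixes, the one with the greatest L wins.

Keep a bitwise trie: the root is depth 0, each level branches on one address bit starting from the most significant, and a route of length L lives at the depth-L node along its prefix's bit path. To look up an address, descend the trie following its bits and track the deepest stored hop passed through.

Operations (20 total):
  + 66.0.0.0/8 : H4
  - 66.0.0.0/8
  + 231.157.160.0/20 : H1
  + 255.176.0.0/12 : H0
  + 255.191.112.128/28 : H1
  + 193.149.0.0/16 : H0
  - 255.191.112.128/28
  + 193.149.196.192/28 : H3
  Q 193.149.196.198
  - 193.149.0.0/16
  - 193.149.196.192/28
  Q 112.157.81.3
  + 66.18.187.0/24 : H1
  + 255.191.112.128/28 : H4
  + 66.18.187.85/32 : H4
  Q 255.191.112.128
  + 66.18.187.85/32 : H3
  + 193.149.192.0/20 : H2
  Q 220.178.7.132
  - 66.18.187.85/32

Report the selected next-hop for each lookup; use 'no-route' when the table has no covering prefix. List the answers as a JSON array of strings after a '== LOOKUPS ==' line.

Apply in order:
  add 66.0.0.0/8 -> H4 at depth 8
  del 66.0.0.0/8 (clear depth 8)
  add 231.157.160.0/20 -> H1 at depth 20
  add 255.176.0.0/12 -> H0 at depth 12
  add 255.191.112.128/28 -> H1 at depth 28
  add 193.149.0.0/16 -> H0 at depth 16
  del 255.191.112.128/28 (clear depth 28)
  add 193.149.196.192/28 -> H3 at depth 28
  lookup 193.149.196.198: bits 1100000110010101110001001100 walk d0:-→d1:-→d2:-→d3:-→d4:-→d5:-→d6:-→d7:-→d8:-→d9:-→d10:-→d11:-→d12:-→d13:-→d14:-→d15:-→d16:H0→d17:-→d18:-→d19:-→d20:-→d21:-→d22:-→d23:-→d24:-→d25:-→d26:-→d27:-→d28:H3 -> H3
  del 193.149.0.0/16 (clear depth 16)
  del 193.149.196.192/28 (clear depth 28)
  lookup 112.157.81.3: bits 01 walk d0:-→d1:-→d2:- -> no-route
  add 66.18.187.0/24 -> H1 at depth 24
  add 255.191.112.128/28 -> H4 at depth 28
  add 66.18.187.85/32 -> H4 at depth 32
  lookup 255.191.112.128: bits 1111111110111111011100001000 walk d0:-→d1:-→d2:-→d3:-→d4:-→d5:-→d6:-→d7:-→d8:-→d9:-→d10:-→d11:-→d12:H0→d13:-→d14:-→d15:-→d16:-→d17:-→d18:-→d19:-→d20:-→d21:-→d22:-→d23:-→d24:-→d25:-→d26:-→d27:-→d28:H4 -> H4
  add 66.18.187.85/32 -> H3 at depth 32
  add 193.149.192.0/20 -> H2 at depth 20
  lookup 220.178.7.132: bits 110 walk d0:-→d1:-→d2:-→d3:- -> no-route
  del 66.18.187.85/32 (clear depth 32)

== LOOKUPS ==
["H3","no-route","H4","no-route"]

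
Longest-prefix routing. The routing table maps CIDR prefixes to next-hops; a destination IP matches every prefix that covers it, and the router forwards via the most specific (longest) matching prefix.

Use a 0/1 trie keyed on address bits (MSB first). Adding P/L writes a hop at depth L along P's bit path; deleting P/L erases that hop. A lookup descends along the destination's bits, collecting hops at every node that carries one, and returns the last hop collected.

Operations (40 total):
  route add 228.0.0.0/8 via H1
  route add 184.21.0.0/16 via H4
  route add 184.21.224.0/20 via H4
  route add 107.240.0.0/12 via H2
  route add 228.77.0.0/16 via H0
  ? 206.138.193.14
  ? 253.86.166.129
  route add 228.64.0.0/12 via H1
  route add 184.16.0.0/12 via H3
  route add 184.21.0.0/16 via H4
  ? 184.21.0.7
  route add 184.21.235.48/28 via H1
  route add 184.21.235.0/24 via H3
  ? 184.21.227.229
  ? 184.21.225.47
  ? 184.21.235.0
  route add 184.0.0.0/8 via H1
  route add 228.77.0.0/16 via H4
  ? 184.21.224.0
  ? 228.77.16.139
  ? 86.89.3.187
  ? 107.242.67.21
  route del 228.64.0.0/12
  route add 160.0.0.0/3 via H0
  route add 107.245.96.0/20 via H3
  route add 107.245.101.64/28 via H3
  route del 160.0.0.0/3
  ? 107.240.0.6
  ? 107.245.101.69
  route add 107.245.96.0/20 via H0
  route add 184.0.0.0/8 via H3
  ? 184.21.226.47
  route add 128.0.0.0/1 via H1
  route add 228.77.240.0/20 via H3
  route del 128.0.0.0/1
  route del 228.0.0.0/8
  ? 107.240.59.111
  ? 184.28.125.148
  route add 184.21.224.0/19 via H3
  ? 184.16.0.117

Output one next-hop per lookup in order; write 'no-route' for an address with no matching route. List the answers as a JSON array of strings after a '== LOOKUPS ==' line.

Process each operation:
  add 228.0.0.0/8 -> H1 at depth 8
  add 184.21.0.0/16 -> H4 at depth 16
  add 184.21.224.0/20 -> H4 at depth 20
  add 107.240.0.0/12 -> H2 at depth 12
  add 228.77.0.0/16 -> H0 at depth 16
  lookup 206.138.193.14: bits 11 walk d0:-→d1:-→d2:- -> no-route
  lookup 253.86.166.129: bits 111 walk d0:-→d1:-→d2:-→d3:- -> no-route
  add 228.64.0.0/12 -> H1 at depth 12
  add 184.16.0.0/12 -> H3 at depth 12
  add 184.21.0.0/16 -> H4 at depth 16
  lookup 184.21.0.7: bits 1011100000010101 walk d0:-→d1:-→d2:-→d3:-→d4:-→d5:-→d6:-→d7:-→d8:-→d9:-→d10:-→d11:-→d12:H3→d13:-→d14:-→d15:-→d16:H4 -> H4
  add 184.21.235.48/28 -> H1 at depth 28
  add 184.21.235.0/24 -> H3 at depth 24
  lookup 184.21.227.229: bits 10111000000101011110 walk d0:-→d1:-→d2:-→d3:-→d4:-→d5:-→d6:-→d7:-→d8:-→d9:-→d10:-→d11:-→d12:H3→d13:-→d14:-→d15:-→d16:H4→d17:-→d18:-→d19:-→d20:H4 -> H4
  lookup 184.21.225.47: bits 10111000000101011110 walk d0:-→d1:-→d2:-→d3:-→d4:-→d5:-→d6:-→d7:-→d8:-→d9:-→d10:-→d11:-→d12:H3→d13:-→d14:-→d15:-→d16:H4→d17:-→d18:-→d19:-→d20:H4 -> H4
  lookup 184.21.235.0: bits 10111000000101011110101100 walk d0:-→d1:-→d2:-→d3:-→d4:-→d5:-→d6:-→d7:-→d8:-→d9:-→d10:-→d11:-→d12:H3→d13:-→d14:-→d15:-→d16:H4→d17:-→d18:-→d19:-→d20:H4→d21:-→d22:-→d23:-→d24:H3→d25:-→d26:- -> H3
  add 184.0.0.0/8 -> H1 at depth 8
  add 228.77.0.0/16 -> H4 at depth 16
  lookup 184.21.224.0: bits 10111000000101011110 walk d0:-→d1:-→d2:-→d3:-→d4:-→d5:-→d6:-→d7:-→d8:H1→d9:-→d10:-→d11:-→d12:H3→d13:-→d14:-→d15:-→d16:H4→d17:-→d18:-→d19:-→d20:H4 -> H4
  lookup 228.77.16.139: bits 1110010001001101 walk d0:-→d1:-→d2:-→d3:-→d4:-→d5:-→d6:-→d7:-→d8:H1→d9:-→d10:-→d11:-→d12:H1→d13:-→d14:-→d15:-→d16:H4 -> H4
  lookup 86.89.3.187: bits 01 walk d0:-→d1:-→d2:- -> no-route
  lookup 107.242.67.21: bits 011010111111 walk d0:-→d1:-→d2:-→d3:-→d4:-→d5:-→d6:-→d7:-→d8:-→d9:-→d10:-→d11:-→d12:H2 -> H2
  del 228.64.0.0/12 (clear depth 12)
  add 160.0.0.0/3 -> H0 at depth 3
  add 107.245.96.0/20 -> H3 at depth 20
  add 107.245.101.64/28 -> H3 at depth 28
  del 160.0.0.0/3 (clear depth 3)
  lookup 107.240.0.6: bits 0110101111110 walk d0:-→d1:-→d2:-→d3:-→d4:-→d5:-→d6:-→d7:-→d8:-→d9:-→d10:-→d11:-→d12:H2→d13:- -> H2
  lookup 107.245.101.69: bits 0110101111110101011001010100 walk d0:-→d1:-→d2:-→d3:-→d4:-→d5:-→d6:-→d7:-→d8:-→d9:-→d10:-→d11:-→d12:H2→d13:-→d14:-→d15:-→d16:-→d17:-→d18:-→d19:-→d20:H3→d21:-→d22:-→d23:-→d24:-→d25:-→d26:-→d27:-→d28:H3 -> H3
  add 107.245.96.0/20 -> H0 at depth 20
  add 184.0.0.0/8 -> H3 at depth 8
  lookup 184.21.226.47: bits 10111000000101011110 walk d0:-→d1:-→d2:-→d3:-→d4:-→d5:-→d6:-→d7:-→d8:H3→d9:-→d10:-→d11:-→d12:H3→d13:-→d14:-→d15:-→d16:H4→d17:-→d18:-→d19:-→d20:H4 -> H4
  add 128.0.0.0/1 -> H1 at depth 1
  add 228.77.240.0/20 -> H3 at depth 20
  del 128.0.0.0/1 (clear depth 1)
  del 228.0.0.0/8 (clear depth 8)
  lookup 107.240.59.111: bits 0110101111110 walk d0:-→d1:-→d2:-→d3:-→d4:-→d5:-→d6:-→d7:-→d8:-→d9:-→d10:-→d11:-→d12:H2→d13:- -> H2
  lookup 184.28.125.148: bits 101110000001 walk d0:-→d1:-→d2:-→d3:-→d4:-→d5:-→d6:-→d7:-→d8:H3→d9:-→d10:-→d11:-→d12:H3 -> H3
  add 184.21.224.0/19 -> H3 at depth 19
  lookup 184.16.0.117: bits 1011100000010 walk d0:-→d1:-→d2:-→d3:-→d4:-→d5:-→d6:-→d7:-→d8:H3→d9:-→d10:-→d11:-→d12:H3→d13:- -> H3

== LOOKUPS ==
["no-route","no-route","H4","H4","H4","H3","H4","H4","no-route","H2","H2","H3","H4","H2","H3","H3"]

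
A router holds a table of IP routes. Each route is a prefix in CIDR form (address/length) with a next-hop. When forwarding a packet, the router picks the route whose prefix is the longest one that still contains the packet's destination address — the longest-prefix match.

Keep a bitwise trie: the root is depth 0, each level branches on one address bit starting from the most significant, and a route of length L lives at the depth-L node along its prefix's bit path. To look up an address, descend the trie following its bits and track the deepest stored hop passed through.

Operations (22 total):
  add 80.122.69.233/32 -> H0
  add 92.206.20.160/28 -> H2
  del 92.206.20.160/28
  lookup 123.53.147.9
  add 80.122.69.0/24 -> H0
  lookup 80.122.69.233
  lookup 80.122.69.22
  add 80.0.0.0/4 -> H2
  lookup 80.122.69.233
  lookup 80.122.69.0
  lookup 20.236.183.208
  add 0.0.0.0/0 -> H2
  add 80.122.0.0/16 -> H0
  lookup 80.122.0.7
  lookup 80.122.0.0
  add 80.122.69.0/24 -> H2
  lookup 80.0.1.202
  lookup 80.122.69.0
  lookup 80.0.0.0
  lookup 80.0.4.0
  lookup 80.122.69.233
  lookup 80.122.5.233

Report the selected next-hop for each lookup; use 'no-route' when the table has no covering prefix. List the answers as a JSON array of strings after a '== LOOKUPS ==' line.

Trace:
  + 80.122.69.233/32 (H0) depth=32
  + 92.206.20.160/28 (H2) depth=28
  - 92.206.20.160/28 clear@28
  lookup 123.53.147.9: bits 01 walk d0:-→d1:-→d2:- -> no-route
  + 80.122.69.0/24 (H0) depth=24
  lookup 80.122.69.233: bits 01010000011110100100010111101001 walk d0:-→d1:-→d2:-→d3:-→d4:-→d5:-→d6:-→d7:-→d8:-→d9:-→d10:-→d11:-→d12:-→d13:-→d14:-→d15:-→d16:-→d17:-→d18:-→d19:-→d20:-→d21:-→d22:-→d23:-→d24:H0→d25:-→d26:-→d27:-→d28:-→d29:-→d30:-→d31:-→d32:H0 -> H0
  lookup 80.122.69.22: bits 010100000111101001000101 walk d0:-→d1:-→d2:-→d3:-→d4:-→d5:-→d6:-→d7:-→d8:-→d9:-→d10:-→d11:-→d12:-→d13:-→d14:-→d15:-→d16:-→d17:-→d18:-→d19:-→d20:-→d21:-→d22:-→d23:-→d24:H0 -> H0
  + 80.0.0.0/4 (H2) depth=4
  lookup 80.122.69.233: bits 01010000011110100100010111101001 walk d0:-→d1:-→d2:-→d3:-→d4:H2→d5:-→d6:-→d7:-→d8:-→d9:-→d10:-→d11:-→d12:-→d13:-→d14:-→d15:-→d16:-→d17:-→d18:-→d19:-→d20:-→d21:-→d22:-→d23:-→d24:H0→d25:-→d26:-→d27:-→d28:-→d29:-→d30:-→d31:-→d32:H0 -> H0
  lookup 80.122.69.0: bits 010100000111101001000101 walk d0:-→d1:-→d2:-→d3:-→d4:H2→d5:-→d6:-→d7:-→d8:-→d9:-→d10:-→d11:-→d12:-→d13:-→d14:-→d15:-→d16:-→d17:-→d18:-→d19:-→d20:-→d21:-→d22:-→d23:-→d24:H0 -> H0
  lookup 20.236.183.208: bits 0 walk d0:-→d1:- -> no-route
  + 0.0.0.0/0 (H2) depth=0
  + 80.122.0.0/16 (H0) depth=16
  lookup 80.122.0.7: bits 01010000011110100 walk d0:H2→d1:-→d2:-→d3:-→d4:H2→d5:-→d6:-→d7:-→d8:-→d9:-→d10:-→d11:-→d12:-→d13:-→d14:-→d15:-→d16:H0→d17:- -> H0
  lookup 80.122.0.0: bits 01010000011110100 walk d0:H2→d1:-→d2:-→d3:-→d4:H2→d5:-→d6:-→d7:-→d8:-→d9:-→d10:-→d11:-→d12:-→d13:-→d14:-→d15:-→d16:H0→d17:- -> H0
  + 80.122.69.0/24 (H2) depth=24
  lookup 80.0.1.202: bits 010100000 walk d0:H2→d1:-→d2:-→d3:-→d4:H2→d5:-→d6:-→d7:-→d8:-→d9:- -> H2
  lookup 80.122.69.0: bits 010100000111101001000101 walk d0:H2→d1:-→d2:-→d3:-→d4:H2→d5:-→d6:-→d7:-→d8:-→d9:-→d10:-→d11:-→d12:-→d13:-→d14:-→d15:-→d16:H0→d17:-→d18:-→d19:-→d20:-→d21:-→d22:-→d23:-→d24:H2 -> H2
  lookup 80.0.0.0: bits 010100000 walk d0:H2→d1:-→d2:-→d3:-→d4:H2→d5:-→d6:-→d7:-→d8:-→d9:- -> H2
  lookup 80.0.4.0: bits 010100000 walk d0:H2→d1:-→d2:-→d3:-→d4:H2→d5:-→d6:-→d7:-→d8:-→d9:- -> H2
  lookup 80.122.69.233: bits 01010000011110100100010111101001 walk d0:H2→d1:-→d2:-→d3:-→d4:H2→d5:-→d6:-→d7:-→d8:-→d9:-→d10:-→d11:-→d12:-→d13:-→d14:-→d15:-→d16:H0→d17:-→d18:-→d19:-→d20:-→d21:-→d22:-→d23:-→d24:H2→d25:-→d26:-→d27:-→d28:-→d29:-→d30:-→d31:-→d32:H0 -> H0
  lookup 80.122.5.233: bits 01010000011110100 walk d0:H2→d1:-→d2:-→d3:-→d4:H2→d5:-→d6:-→d7:-→d8:-→d9:-→d10:-→d11:-→d12:-→d13:-→d14:-→d15:-→d16:H0→d17:- -> H0

== LOOKUPS ==
["no-route","H0","H0","H0","H0","no-route","H0","H0","H2","H2","H2","H2","H0","H0"]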